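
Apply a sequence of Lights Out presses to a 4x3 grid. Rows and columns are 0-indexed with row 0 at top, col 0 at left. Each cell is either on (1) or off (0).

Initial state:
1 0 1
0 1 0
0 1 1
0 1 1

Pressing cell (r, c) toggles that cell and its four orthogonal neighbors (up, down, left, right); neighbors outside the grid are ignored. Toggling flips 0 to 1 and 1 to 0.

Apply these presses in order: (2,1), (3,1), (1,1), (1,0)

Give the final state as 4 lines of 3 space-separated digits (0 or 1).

After press 1 at (2,1):
1 0 1
0 0 0
1 0 0
0 0 1

After press 2 at (3,1):
1 0 1
0 0 0
1 1 0
1 1 0

After press 3 at (1,1):
1 1 1
1 1 1
1 0 0
1 1 0

After press 4 at (1,0):
0 1 1
0 0 1
0 0 0
1 1 0

Answer: 0 1 1
0 0 1
0 0 0
1 1 0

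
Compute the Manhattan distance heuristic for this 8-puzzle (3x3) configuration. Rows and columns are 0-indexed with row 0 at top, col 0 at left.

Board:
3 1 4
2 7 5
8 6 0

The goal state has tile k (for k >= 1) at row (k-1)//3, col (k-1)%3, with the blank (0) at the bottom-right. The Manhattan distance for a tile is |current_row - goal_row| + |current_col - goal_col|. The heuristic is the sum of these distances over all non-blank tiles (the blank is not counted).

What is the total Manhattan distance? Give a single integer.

Answer: 14

Derivation:
Tile 3: (0,0)->(0,2) = 2
Tile 1: (0,1)->(0,0) = 1
Tile 4: (0,2)->(1,0) = 3
Tile 2: (1,0)->(0,1) = 2
Tile 7: (1,1)->(2,0) = 2
Tile 5: (1,2)->(1,1) = 1
Tile 8: (2,0)->(2,1) = 1
Tile 6: (2,1)->(1,2) = 2
Sum: 2 + 1 + 3 + 2 + 2 + 1 + 1 + 2 = 14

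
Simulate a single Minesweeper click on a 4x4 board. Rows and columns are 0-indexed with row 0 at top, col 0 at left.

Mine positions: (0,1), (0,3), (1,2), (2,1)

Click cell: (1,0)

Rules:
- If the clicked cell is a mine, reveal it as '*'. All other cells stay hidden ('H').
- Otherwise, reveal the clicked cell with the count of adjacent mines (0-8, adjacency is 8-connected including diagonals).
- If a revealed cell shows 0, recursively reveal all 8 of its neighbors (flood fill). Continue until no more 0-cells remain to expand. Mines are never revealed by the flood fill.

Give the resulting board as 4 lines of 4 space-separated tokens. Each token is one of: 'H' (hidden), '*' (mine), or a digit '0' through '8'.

H H H H
2 H H H
H H H H
H H H H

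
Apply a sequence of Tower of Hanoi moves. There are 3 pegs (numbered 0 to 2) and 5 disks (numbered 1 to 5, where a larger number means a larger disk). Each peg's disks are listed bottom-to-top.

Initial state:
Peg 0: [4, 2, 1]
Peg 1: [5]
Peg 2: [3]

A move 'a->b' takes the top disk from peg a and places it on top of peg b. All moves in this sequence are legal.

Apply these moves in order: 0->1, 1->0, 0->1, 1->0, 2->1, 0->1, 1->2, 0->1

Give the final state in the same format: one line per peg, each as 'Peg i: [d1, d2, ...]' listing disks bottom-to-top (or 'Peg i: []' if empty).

Answer: Peg 0: [4]
Peg 1: [5, 3, 2]
Peg 2: [1]

Derivation:
After move 1 (0->1):
Peg 0: [4, 2]
Peg 1: [5, 1]
Peg 2: [3]

After move 2 (1->0):
Peg 0: [4, 2, 1]
Peg 1: [5]
Peg 2: [3]

After move 3 (0->1):
Peg 0: [4, 2]
Peg 1: [5, 1]
Peg 2: [3]

After move 4 (1->0):
Peg 0: [4, 2, 1]
Peg 1: [5]
Peg 2: [3]

After move 5 (2->1):
Peg 0: [4, 2, 1]
Peg 1: [5, 3]
Peg 2: []

After move 6 (0->1):
Peg 0: [4, 2]
Peg 1: [5, 3, 1]
Peg 2: []

After move 7 (1->2):
Peg 0: [4, 2]
Peg 1: [5, 3]
Peg 2: [1]

After move 8 (0->1):
Peg 0: [4]
Peg 1: [5, 3, 2]
Peg 2: [1]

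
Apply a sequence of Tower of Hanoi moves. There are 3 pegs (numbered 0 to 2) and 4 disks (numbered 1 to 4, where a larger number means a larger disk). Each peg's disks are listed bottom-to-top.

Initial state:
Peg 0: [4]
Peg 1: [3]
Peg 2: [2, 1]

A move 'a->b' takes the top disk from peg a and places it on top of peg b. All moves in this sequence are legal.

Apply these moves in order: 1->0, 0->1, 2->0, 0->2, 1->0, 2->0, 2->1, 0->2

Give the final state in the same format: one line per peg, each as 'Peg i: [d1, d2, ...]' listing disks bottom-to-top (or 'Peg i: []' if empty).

Answer: Peg 0: [4, 3]
Peg 1: [2]
Peg 2: [1]

Derivation:
After move 1 (1->0):
Peg 0: [4, 3]
Peg 1: []
Peg 2: [2, 1]

After move 2 (0->1):
Peg 0: [4]
Peg 1: [3]
Peg 2: [2, 1]

After move 3 (2->0):
Peg 0: [4, 1]
Peg 1: [3]
Peg 2: [2]

After move 4 (0->2):
Peg 0: [4]
Peg 1: [3]
Peg 2: [2, 1]

After move 5 (1->0):
Peg 0: [4, 3]
Peg 1: []
Peg 2: [2, 1]

After move 6 (2->0):
Peg 0: [4, 3, 1]
Peg 1: []
Peg 2: [2]

After move 7 (2->1):
Peg 0: [4, 3, 1]
Peg 1: [2]
Peg 2: []

After move 8 (0->2):
Peg 0: [4, 3]
Peg 1: [2]
Peg 2: [1]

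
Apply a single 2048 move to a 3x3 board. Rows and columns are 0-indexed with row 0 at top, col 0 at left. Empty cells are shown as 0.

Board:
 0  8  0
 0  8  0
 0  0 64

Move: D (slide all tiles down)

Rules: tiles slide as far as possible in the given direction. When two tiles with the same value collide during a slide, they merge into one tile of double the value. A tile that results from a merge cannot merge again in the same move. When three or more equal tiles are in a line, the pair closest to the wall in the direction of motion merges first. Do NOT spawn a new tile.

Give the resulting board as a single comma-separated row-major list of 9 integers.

Answer: 0, 0, 0, 0, 0, 0, 0, 16, 64

Derivation:
Slide down:
col 0: [0, 0, 0] -> [0, 0, 0]
col 1: [8, 8, 0] -> [0, 0, 16]
col 2: [0, 0, 64] -> [0, 0, 64]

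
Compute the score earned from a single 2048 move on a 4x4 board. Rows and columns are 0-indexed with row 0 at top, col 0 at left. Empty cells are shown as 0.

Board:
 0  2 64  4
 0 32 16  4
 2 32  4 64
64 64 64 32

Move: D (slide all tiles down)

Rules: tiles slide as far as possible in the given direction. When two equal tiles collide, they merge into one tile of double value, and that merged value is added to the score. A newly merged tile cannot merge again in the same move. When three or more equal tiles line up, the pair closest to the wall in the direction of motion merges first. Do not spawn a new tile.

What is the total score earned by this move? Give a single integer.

Answer: 72

Derivation:
Slide down:
col 0: [0, 0, 2, 64] -> [0, 0, 2, 64]  score +0 (running 0)
col 1: [2, 32, 32, 64] -> [0, 2, 64, 64]  score +64 (running 64)
col 2: [64, 16, 4, 64] -> [64, 16, 4, 64]  score +0 (running 64)
col 3: [4, 4, 64, 32] -> [0, 8, 64, 32]  score +8 (running 72)
Board after move:
 0  0 64  0
 0  2 16  8
 2 64  4 64
64 64 64 32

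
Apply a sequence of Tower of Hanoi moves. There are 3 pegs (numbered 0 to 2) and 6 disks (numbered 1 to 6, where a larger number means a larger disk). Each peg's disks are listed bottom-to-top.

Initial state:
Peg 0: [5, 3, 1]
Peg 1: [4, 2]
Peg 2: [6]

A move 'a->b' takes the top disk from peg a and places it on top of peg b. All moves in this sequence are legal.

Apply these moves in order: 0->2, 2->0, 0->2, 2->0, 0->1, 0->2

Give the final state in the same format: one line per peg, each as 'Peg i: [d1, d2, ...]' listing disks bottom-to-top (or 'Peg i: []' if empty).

Answer: Peg 0: [5]
Peg 1: [4, 2, 1]
Peg 2: [6, 3]

Derivation:
After move 1 (0->2):
Peg 0: [5, 3]
Peg 1: [4, 2]
Peg 2: [6, 1]

After move 2 (2->0):
Peg 0: [5, 3, 1]
Peg 1: [4, 2]
Peg 2: [6]

After move 3 (0->2):
Peg 0: [5, 3]
Peg 1: [4, 2]
Peg 2: [6, 1]

After move 4 (2->0):
Peg 0: [5, 3, 1]
Peg 1: [4, 2]
Peg 2: [6]

After move 5 (0->1):
Peg 0: [5, 3]
Peg 1: [4, 2, 1]
Peg 2: [6]

After move 6 (0->2):
Peg 0: [5]
Peg 1: [4, 2, 1]
Peg 2: [6, 3]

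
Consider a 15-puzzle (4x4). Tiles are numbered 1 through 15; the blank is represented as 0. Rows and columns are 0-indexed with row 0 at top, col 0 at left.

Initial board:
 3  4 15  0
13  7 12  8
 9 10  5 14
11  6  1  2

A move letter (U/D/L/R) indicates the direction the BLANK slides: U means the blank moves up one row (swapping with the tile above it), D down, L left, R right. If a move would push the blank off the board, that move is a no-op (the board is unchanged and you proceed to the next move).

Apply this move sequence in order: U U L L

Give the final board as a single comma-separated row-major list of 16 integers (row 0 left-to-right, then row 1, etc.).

After move 1 (U):
 3  4 15  0
13  7 12  8
 9 10  5 14
11  6  1  2

After move 2 (U):
 3  4 15  0
13  7 12  8
 9 10  5 14
11  6  1  2

After move 3 (L):
 3  4  0 15
13  7 12  8
 9 10  5 14
11  6  1  2

After move 4 (L):
 3  0  4 15
13  7 12  8
 9 10  5 14
11  6  1  2

Answer: 3, 0, 4, 15, 13, 7, 12, 8, 9, 10, 5, 14, 11, 6, 1, 2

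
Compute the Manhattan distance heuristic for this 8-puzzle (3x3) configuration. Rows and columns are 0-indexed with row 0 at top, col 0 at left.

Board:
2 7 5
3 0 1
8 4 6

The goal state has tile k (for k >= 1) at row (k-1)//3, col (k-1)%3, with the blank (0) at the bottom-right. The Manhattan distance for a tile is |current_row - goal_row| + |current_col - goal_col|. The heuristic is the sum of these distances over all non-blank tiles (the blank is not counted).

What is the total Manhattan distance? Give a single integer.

Tile 2: at (0,0), goal (0,1), distance |0-0|+|0-1| = 1
Tile 7: at (0,1), goal (2,0), distance |0-2|+|1-0| = 3
Tile 5: at (0,2), goal (1,1), distance |0-1|+|2-1| = 2
Tile 3: at (1,0), goal (0,2), distance |1-0|+|0-2| = 3
Tile 1: at (1,2), goal (0,0), distance |1-0|+|2-0| = 3
Tile 8: at (2,0), goal (2,1), distance |2-2|+|0-1| = 1
Tile 4: at (2,1), goal (1,0), distance |2-1|+|1-0| = 2
Tile 6: at (2,2), goal (1,2), distance |2-1|+|2-2| = 1
Sum: 1 + 3 + 2 + 3 + 3 + 1 + 2 + 1 = 16

Answer: 16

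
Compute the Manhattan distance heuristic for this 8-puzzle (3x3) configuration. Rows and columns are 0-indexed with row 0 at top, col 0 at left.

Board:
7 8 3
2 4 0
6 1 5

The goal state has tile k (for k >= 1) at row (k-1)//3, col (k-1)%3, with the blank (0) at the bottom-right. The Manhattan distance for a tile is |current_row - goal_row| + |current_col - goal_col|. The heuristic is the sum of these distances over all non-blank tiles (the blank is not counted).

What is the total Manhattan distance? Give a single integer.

Answer: 15

Derivation:
Tile 7: at (0,0), goal (2,0), distance |0-2|+|0-0| = 2
Tile 8: at (0,1), goal (2,1), distance |0-2|+|1-1| = 2
Tile 3: at (0,2), goal (0,2), distance |0-0|+|2-2| = 0
Tile 2: at (1,0), goal (0,1), distance |1-0|+|0-1| = 2
Tile 4: at (1,1), goal (1,0), distance |1-1|+|1-0| = 1
Tile 6: at (2,0), goal (1,2), distance |2-1|+|0-2| = 3
Tile 1: at (2,1), goal (0,0), distance |2-0|+|1-0| = 3
Tile 5: at (2,2), goal (1,1), distance |2-1|+|2-1| = 2
Sum: 2 + 2 + 0 + 2 + 1 + 3 + 3 + 2 = 15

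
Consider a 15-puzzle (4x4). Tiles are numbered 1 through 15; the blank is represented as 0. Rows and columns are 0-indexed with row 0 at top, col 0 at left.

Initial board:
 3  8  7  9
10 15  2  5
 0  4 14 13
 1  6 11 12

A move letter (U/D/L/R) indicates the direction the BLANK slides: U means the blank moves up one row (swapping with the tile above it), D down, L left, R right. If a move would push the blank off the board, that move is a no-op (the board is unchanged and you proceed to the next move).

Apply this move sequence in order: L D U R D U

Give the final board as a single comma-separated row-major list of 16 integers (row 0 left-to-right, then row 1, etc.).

After move 1 (L):
 3  8  7  9
10 15  2  5
 0  4 14 13
 1  6 11 12

After move 2 (D):
 3  8  7  9
10 15  2  5
 1  4 14 13
 0  6 11 12

After move 3 (U):
 3  8  7  9
10 15  2  5
 0  4 14 13
 1  6 11 12

After move 4 (R):
 3  8  7  9
10 15  2  5
 4  0 14 13
 1  6 11 12

After move 5 (D):
 3  8  7  9
10 15  2  5
 4  6 14 13
 1  0 11 12

After move 6 (U):
 3  8  7  9
10 15  2  5
 4  0 14 13
 1  6 11 12

Answer: 3, 8, 7, 9, 10, 15, 2, 5, 4, 0, 14, 13, 1, 6, 11, 12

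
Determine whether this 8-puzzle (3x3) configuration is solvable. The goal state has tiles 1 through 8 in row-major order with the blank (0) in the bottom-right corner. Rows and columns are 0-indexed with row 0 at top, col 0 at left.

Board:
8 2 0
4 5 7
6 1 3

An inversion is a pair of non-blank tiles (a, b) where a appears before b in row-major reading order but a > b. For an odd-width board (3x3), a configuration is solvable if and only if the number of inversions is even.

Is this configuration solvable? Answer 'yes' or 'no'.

Answer: no

Derivation:
Inversions (pairs i<j in row-major order where tile[i] > tile[j] > 0): 17
17 is odd, so the puzzle is not solvable.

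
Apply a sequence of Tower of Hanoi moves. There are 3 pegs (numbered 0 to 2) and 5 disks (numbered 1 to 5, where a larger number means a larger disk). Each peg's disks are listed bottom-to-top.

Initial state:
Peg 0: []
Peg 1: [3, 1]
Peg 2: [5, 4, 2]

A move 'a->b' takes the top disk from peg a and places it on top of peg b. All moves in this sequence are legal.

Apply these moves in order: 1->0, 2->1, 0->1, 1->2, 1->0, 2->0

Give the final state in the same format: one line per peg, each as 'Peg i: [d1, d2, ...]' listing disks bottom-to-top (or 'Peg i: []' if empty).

After move 1 (1->0):
Peg 0: [1]
Peg 1: [3]
Peg 2: [5, 4, 2]

After move 2 (2->1):
Peg 0: [1]
Peg 1: [3, 2]
Peg 2: [5, 4]

After move 3 (0->1):
Peg 0: []
Peg 1: [3, 2, 1]
Peg 2: [5, 4]

After move 4 (1->2):
Peg 0: []
Peg 1: [3, 2]
Peg 2: [5, 4, 1]

After move 5 (1->0):
Peg 0: [2]
Peg 1: [3]
Peg 2: [5, 4, 1]

After move 6 (2->0):
Peg 0: [2, 1]
Peg 1: [3]
Peg 2: [5, 4]

Answer: Peg 0: [2, 1]
Peg 1: [3]
Peg 2: [5, 4]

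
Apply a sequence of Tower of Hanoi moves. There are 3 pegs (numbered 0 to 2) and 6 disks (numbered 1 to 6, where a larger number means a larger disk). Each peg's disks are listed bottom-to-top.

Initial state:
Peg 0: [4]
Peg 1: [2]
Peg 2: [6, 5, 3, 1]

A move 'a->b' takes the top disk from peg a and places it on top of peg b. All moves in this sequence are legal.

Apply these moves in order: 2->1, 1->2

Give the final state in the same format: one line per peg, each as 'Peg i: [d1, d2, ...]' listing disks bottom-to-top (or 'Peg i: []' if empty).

After move 1 (2->1):
Peg 0: [4]
Peg 1: [2, 1]
Peg 2: [6, 5, 3]

After move 2 (1->2):
Peg 0: [4]
Peg 1: [2]
Peg 2: [6, 5, 3, 1]

Answer: Peg 0: [4]
Peg 1: [2]
Peg 2: [6, 5, 3, 1]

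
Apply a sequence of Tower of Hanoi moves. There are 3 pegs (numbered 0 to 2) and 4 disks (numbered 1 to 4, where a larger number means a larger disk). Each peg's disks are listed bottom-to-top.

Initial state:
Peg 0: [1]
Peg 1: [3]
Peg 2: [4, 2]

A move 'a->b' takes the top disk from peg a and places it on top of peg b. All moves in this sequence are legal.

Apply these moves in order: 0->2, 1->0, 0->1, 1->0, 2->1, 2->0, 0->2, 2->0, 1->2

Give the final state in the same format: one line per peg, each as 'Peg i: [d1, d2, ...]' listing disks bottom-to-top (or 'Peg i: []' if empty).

Answer: Peg 0: [3, 2]
Peg 1: []
Peg 2: [4, 1]

Derivation:
After move 1 (0->2):
Peg 0: []
Peg 1: [3]
Peg 2: [4, 2, 1]

After move 2 (1->0):
Peg 0: [3]
Peg 1: []
Peg 2: [4, 2, 1]

After move 3 (0->1):
Peg 0: []
Peg 1: [3]
Peg 2: [4, 2, 1]

After move 4 (1->0):
Peg 0: [3]
Peg 1: []
Peg 2: [4, 2, 1]

After move 5 (2->1):
Peg 0: [3]
Peg 1: [1]
Peg 2: [4, 2]

After move 6 (2->0):
Peg 0: [3, 2]
Peg 1: [1]
Peg 2: [4]

After move 7 (0->2):
Peg 0: [3]
Peg 1: [1]
Peg 2: [4, 2]

After move 8 (2->0):
Peg 0: [3, 2]
Peg 1: [1]
Peg 2: [4]

After move 9 (1->2):
Peg 0: [3, 2]
Peg 1: []
Peg 2: [4, 1]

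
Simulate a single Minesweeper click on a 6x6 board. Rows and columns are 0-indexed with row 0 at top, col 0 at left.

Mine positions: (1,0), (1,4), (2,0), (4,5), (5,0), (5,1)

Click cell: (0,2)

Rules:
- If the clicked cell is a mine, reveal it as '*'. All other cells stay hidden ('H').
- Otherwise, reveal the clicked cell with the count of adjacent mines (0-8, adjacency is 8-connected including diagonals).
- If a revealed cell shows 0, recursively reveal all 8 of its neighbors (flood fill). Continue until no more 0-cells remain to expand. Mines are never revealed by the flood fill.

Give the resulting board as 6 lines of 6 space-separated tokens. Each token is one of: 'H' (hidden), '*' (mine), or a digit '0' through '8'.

H 1 0 1 H H
H 2 0 1 H H
H 2 0 1 1 H
H 1 0 0 1 H
H 2 1 0 1 H
H H 1 0 1 H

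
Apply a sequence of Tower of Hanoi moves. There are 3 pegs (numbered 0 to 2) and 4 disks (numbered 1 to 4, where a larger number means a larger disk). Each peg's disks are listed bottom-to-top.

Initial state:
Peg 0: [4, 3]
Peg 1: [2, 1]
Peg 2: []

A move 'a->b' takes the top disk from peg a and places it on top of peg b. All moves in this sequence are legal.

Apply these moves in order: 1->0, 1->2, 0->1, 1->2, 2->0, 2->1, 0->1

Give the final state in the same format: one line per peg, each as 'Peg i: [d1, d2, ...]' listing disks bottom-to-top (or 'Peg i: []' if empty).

Answer: Peg 0: [4, 3]
Peg 1: [2, 1]
Peg 2: []

Derivation:
After move 1 (1->0):
Peg 0: [4, 3, 1]
Peg 1: [2]
Peg 2: []

After move 2 (1->2):
Peg 0: [4, 3, 1]
Peg 1: []
Peg 2: [2]

After move 3 (0->1):
Peg 0: [4, 3]
Peg 1: [1]
Peg 2: [2]

After move 4 (1->2):
Peg 0: [4, 3]
Peg 1: []
Peg 2: [2, 1]

After move 5 (2->0):
Peg 0: [4, 3, 1]
Peg 1: []
Peg 2: [2]

After move 6 (2->1):
Peg 0: [4, 3, 1]
Peg 1: [2]
Peg 2: []

After move 7 (0->1):
Peg 0: [4, 3]
Peg 1: [2, 1]
Peg 2: []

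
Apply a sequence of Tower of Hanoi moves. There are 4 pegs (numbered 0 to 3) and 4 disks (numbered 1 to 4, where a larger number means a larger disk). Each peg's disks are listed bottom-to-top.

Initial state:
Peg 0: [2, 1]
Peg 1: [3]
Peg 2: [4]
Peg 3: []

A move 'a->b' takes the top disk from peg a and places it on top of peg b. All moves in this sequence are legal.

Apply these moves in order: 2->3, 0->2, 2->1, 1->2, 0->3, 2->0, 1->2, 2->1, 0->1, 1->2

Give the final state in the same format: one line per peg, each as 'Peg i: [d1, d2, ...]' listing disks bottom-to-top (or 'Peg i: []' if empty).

After move 1 (2->3):
Peg 0: [2, 1]
Peg 1: [3]
Peg 2: []
Peg 3: [4]

After move 2 (0->2):
Peg 0: [2]
Peg 1: [3]
Peg 2: [1]
Peg 3: [4]

After move 3 (2->1):
Peg 0: [2]
Peg 1: [3, 1]
Peg 2: []
Peg 3: [4]

After move 4 (1->2):
Peg 0: [2]
Peg 1: [3]
Peg 2: [1]
Peg 3: [4]

After move 5 (0->3):
Peg 0: []
Peg 1: [3]
Peg 2: [1]
Peg 3: [4, 2]

After move 6 (2->0):
Peg 0: [1]
Peg 1: [3]
Peg 2: []
Peg 3: [4, 2]

After move 7 (1->2):
Peg 0: [1]
Peg 1: []
Peg 2: [3]
Peg 3: [4, 2]

After move 8 (2->1):
Peg 0: [1]
Peg 1: [3]
Peg 2: []
Peg 3: [4, 2]

After move 9 (0->1):
Peg 0: []
Peg 1: [3, 1]
Peg 2: []
Peg 3: [4, 2]

After move 10 (1->2):
Peg 0: []
Peg 1: [3]
Peg 2: [1]
Peg 3: [4, 2]

Answer: Peg 0: []
Peg 1: [3]
Peg 2: [1]
Peg 3: [4, 2]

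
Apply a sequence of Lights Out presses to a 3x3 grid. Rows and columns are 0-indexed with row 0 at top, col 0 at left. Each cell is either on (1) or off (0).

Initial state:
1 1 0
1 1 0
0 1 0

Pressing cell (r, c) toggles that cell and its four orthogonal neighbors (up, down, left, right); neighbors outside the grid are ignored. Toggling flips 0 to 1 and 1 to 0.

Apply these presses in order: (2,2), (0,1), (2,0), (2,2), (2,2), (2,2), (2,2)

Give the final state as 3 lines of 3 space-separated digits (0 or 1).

Answer: 0 0 1
0 0 1
1 1 1

Derivation:
After press 1 at (2,2):
1 1 0
1 1 1
0 0 1

After press 2 at (0,1):
0 0 1
1 0 1
0 0 1

After press 3 at (2,0):
0 0 1
0 0 1
1 1 1

After press 4 at (2,2):
0 0 1
0 0 0
1 0 0

After press 5 at (2,2):
0 0 1
0 0 1
1 1 1

After press 6 at (2,2):
0 0 1
0 0 0
1 0 0

After press 7 at (2,2):
0 0 1
0 0 1
1 1 1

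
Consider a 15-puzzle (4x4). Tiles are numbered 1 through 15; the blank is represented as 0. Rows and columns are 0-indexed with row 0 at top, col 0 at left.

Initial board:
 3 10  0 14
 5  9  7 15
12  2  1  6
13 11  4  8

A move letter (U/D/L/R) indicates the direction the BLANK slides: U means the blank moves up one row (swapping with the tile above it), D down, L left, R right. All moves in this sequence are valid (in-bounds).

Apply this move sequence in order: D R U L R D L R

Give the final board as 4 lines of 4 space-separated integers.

Answer:  3 10  7 14
 5  9 15  0
12  2  1  6
13 11  4  8

Derivation:
After move 1 (D):
 3 10  7 14
 5  9  0 15
12  2  1  6
13 11  4  8

After move 2 (R):
 3 10  7 14
 5  9 15  0
12  2  1  6
13 11  4  8

After move 3 (U):
 3 10  7  0
 5  9 15 14
12  2  1  6
13 11  4  8

After move 4 (L):
 3 10  0  7
 5  9 15 14
12  2  1  6
13 11  4  8

After move 5 (R):
 3 10  7  0
 5  9 15 14
12  2  1  6
13 11  4  8

After move 6 (D):
 3 10  7 14
 5  9 15  0
12  2  1  6
13 11  4  8

After move 7 (L):
 3 10  7 14
 5  9  0 15
12  2  1  6
13 11  4  8

After move 8 (R):
 3 10  7 14
 5  9 15  0
12  2  1  6
13 11  4  8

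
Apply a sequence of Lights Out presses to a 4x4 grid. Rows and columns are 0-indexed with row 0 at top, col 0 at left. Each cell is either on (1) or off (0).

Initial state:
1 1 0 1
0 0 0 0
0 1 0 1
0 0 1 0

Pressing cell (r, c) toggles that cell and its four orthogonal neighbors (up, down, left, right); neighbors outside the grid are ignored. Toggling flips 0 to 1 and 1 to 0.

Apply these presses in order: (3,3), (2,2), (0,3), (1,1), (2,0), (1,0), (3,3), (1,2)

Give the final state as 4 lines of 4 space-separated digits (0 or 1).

Answer: 0 0 0 0
1 1 1 0
0 0 0 0
1 0 0 0

Derivation:
After press 1 at (3,3):
1 1 0 1
0 0 0 0
0 1 0 0
0 0 0 1

After press 2 at (2,2):
1 1 0 1
0 0 1 0
0 0 1 1
0 0 1 1

After press 3 at (0,3):
1 1 1 0
0 0 1 1
0 0 1 1
0 0 1 1

After press 4 at (1,1):
1 0 1 0
1 1 0 1
0 1 1 1
0 0 1 1

After press 5 at (2,0):
1 0 1 0
0 1 0 1
1 0 1 1
1 0 1 1

After press 6 at (1,0):
0 0 1 0
1 0 0 1
0 0 1 1
1 0 1 1

After press 7 at (3,3):
0 0 1 0
1 0 0 1
0 0 1 0
1 0 0 0

After press 8 at (1,2):
0 0 0 0
1 1 1 0
0 0 0 0
1 0 0 0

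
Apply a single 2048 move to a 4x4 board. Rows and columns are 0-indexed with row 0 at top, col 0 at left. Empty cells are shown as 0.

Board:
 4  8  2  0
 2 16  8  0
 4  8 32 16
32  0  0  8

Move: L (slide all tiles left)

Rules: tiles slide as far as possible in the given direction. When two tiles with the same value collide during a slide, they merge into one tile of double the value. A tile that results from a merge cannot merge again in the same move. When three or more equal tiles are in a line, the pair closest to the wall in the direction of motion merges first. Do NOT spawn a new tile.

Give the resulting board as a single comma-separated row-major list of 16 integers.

Slide left:
row 0: [4, 8, 2, 0] -> [4, 8, 2, 0]
row 1: [2, 16, 8, 0] -> [2, 16, 8, 0]
row 2: [4, 8, 32, 16] -> [4, 8, 32, 16]
row 3: [32, 0, 0, 8] -> [32, 8, 0, 0]

Answer: 4, 8, 2, 0, 2, 16, 8, 0, 4, 8, 32, 16, 32, 8, 0, 0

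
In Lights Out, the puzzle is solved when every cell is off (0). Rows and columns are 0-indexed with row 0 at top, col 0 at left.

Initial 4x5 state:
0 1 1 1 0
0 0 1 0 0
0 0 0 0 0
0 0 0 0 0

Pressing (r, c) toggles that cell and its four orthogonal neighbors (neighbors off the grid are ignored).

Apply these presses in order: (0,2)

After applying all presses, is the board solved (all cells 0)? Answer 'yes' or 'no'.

After press 1 at (0,2):
0 0 0 0 0
0 0 0 0 0
0 0 0 0 0
0 0 0 0 0

Lights still on: 0

Answer: yes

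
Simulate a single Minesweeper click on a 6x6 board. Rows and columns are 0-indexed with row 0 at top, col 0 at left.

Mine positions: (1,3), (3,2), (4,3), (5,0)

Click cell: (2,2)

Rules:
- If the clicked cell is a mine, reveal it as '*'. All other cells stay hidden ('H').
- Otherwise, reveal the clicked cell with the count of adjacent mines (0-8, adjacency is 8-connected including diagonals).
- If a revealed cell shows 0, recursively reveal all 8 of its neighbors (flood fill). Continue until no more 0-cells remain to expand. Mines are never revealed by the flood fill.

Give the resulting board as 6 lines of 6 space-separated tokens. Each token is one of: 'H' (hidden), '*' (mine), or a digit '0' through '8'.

H H H H H H
H H H H H H
H H 2 H H H
H H H H H H
H H H H H H
H H H H H H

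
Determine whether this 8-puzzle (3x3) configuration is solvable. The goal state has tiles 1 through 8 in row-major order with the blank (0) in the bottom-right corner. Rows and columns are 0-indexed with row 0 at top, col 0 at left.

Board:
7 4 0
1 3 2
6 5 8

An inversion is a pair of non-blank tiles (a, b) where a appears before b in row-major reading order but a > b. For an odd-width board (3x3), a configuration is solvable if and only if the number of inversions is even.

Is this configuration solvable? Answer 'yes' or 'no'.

Answer: no

Derivation:
Inversions (pairs i<j in row-major order where tile[i] > tile[j] > 0): 11
11 is odd, so the puzzle is not solvable.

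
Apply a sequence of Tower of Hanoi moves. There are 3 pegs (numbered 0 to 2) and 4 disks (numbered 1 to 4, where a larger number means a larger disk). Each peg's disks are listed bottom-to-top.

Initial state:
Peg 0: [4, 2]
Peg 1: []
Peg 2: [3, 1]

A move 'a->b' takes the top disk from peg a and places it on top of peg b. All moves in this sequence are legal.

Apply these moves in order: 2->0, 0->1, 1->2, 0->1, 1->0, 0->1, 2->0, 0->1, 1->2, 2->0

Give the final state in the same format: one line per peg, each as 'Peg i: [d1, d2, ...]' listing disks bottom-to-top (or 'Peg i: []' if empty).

After move 1 (2->0):
Peg 0: [4, 2, 1]
Peg 1: []
Peg 2: [3]

After move 2 (0->1):
Peg 0: [4, 2]
Peg 1: [1]
Peg 2: [3]

After move 3 (1->2):
Peg 0: [4, 2]
Peg 1: []
Peg 2: [3, 1]

After move 4 (0->1):
Peg 0: [4]
Peg 1: [2]
Peg 2: [3, 1]

After move 5 (1->0):
Peg 0: [4, 2]
Peg 1: []
Peg 2: [3, 1]

After move 6 (0->1):
Peg 0: [4]
Peg 1: [2]
Peg 2: [3, 1]

After move 7 (2->0):
Peg 0: [4, 1]
Peg 1: [2]
Peg 2: [3]

After move 8 (0->1):
Peg 0: [4]
Peg 1: [2, 1]
Peg 2: [3]

After move 9 (1->2):
Peg 0: [4]
Peg 1: [2]
Peg 2: [3, 1]

After move 10 (2->0):
Peg 0: [4, 1]
Peg 1: [2]
Peg 2: [3]

Answer: Peg 0: [4, 1]
Peg 1: [2]
Peg 2: [3]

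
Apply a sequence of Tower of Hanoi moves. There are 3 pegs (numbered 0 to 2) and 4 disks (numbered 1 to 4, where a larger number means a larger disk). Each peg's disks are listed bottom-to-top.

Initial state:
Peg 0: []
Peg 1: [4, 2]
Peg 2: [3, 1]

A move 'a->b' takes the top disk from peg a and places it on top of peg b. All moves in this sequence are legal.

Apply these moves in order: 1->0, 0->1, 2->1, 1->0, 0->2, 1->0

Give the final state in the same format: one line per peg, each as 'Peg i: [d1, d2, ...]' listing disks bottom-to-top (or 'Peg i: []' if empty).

After move 1 (1->0):
Peg 0: [2]
Peg 1: [4]
Peg 2: [3, 1]

After move 2 (0->1):
Peg 0: []
Peg 1: [4, 2]
Peg 2: [3, 1]

After move 3 (2->1):
Peg 0: []
Peg 1: [4, 2, 1]
Peg 2: [3]

After move 4 (1->0):
Peg 0: [1]
Peg 1: [4, 2]
Peg 2: [3]

After move 5 (0->2):
Peg 0: []
Peg 1: [4, 2]
Peg 2: [3, 1]

After move 6 (1->0):
Peg 0: [2]
Peg 1: [4]
Peg 2: [3, 1]

Answer: Peg 0: [2]
Peg 1: [4]
Peg 2: [3, 1]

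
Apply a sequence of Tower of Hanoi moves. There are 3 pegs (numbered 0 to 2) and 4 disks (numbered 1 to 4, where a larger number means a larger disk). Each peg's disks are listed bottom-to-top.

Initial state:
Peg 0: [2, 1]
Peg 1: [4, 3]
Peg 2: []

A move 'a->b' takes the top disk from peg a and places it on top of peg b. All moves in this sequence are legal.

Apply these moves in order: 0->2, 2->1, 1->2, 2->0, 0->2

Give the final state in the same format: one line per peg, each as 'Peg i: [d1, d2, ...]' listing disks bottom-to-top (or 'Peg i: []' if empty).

After move 1 (0->2):
Peg 0: [2]
Peg 1: [4, 3]
Peg 2: [1]

After move 2 (2->1):
Peg 0: [2]
Peg 1: [4, 3, 1]
Peg 2: []

After move 3 (1->2):
Peg 0: [2]
Peg 1: [4, 3]
Peg 2: [1]

After move 4 (2->0):
Peg 0: [2, 1]
Peg 1: [4, 3]
Peg 2: []

After move 5 (0->2):
Peg 0: [2]
Peg 1: [4, 3]
Peg 2: [1]

Answer: Peg 0: [2]
Peg 1: [4, 3]
Peg 2: [1]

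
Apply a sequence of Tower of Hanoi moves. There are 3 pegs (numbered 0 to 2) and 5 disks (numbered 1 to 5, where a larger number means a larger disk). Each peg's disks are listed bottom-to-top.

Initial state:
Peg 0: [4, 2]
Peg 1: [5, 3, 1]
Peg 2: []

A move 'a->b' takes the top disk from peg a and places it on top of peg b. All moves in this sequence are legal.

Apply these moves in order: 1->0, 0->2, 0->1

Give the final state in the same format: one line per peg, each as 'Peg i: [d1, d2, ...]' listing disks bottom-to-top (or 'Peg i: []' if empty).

After move 1 (1->0):
Peg 0: [4, 2, 1]
Peg 1: [5, 3]
Peg 2: []

After move 2 (0->2):
Peg 0: [4, 2]
Peg 1: [5, 3]
Peg 2: [1]

After move 3 (0->1):
Peg 0: [4]
Peg 1: [5, 3, 2]
Peg 2: [1]

Answer: Peg 0: [4]
Peg 1: [5, 3, 2]
Peg 2: [1]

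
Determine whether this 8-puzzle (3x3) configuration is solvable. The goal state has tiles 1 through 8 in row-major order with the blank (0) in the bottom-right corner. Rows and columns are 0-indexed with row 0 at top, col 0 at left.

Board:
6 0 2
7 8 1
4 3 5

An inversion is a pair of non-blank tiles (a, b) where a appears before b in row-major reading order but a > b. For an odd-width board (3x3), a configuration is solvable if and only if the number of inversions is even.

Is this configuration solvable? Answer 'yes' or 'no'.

Inversions (pairs i<j in row-major order where tile[i] > tile[j] > 0): 15
15 is odd, so the puzzle is not solvable.

Answer: no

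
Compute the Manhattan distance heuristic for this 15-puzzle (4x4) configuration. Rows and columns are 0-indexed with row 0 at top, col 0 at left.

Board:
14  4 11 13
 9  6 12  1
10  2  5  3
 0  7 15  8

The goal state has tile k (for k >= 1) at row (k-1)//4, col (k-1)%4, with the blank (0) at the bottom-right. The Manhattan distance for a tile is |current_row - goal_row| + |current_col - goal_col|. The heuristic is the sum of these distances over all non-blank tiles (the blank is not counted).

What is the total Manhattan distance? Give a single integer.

Tile 14: at (0,0), goal (3,1), distance |0-3|+|0-1| = 4
Tile 4: at (0,1), goal (0,3), distance |0-0|+|1-3| = 2
Tile 11: at (0,2), goal (2,2), distance |0-2|+|2-2| = 2
Tile 13: at (0,3), goal (3,0), distance |0-3|+|3-0| = 6
Tile 9: at (1,0), goal (2,0), distance |1-2|+|0-0| = 1
Tile 6: at (1,1), goal (1,1), distance |1-1|+|1-1| = 0
Tile 12: at (1,2), goal (2,3), distance |1-2|+|2-3| = 2
Tile 1: at (1,3), goal (0,0), distance |1-0|+|3-0| = 4
Tile 10: at (2,0), goal (2,1), distance |2-2|+|0-1| = 1
Tile 2: at (2,1), goal (0,1), distance |2-0|+|1-1| = 2
Tile 5: at (2,2), goal (1,0), distance |2-1|+|2-0| = 3
Tile 3: at (2,3), goal (0,2), distance |2-0|+|3-2| = 3
Tile 7: at (3,1), goal (1,2), distance |3-1|+|1-2| = 3
Tile 15: at (3,2), goal (3,2), distance |3-3|+|2-2| = 0
Tile 8: at (3,3), goal (1,3), distance |3-1|+|3-3| = 2
Sum: 4 + 2 + 2 + 6 + 1 + 0 + 2 + 4 + 1 + 2 + 3 + 3 + 3 + 0 + 2 = 35

Answer: 35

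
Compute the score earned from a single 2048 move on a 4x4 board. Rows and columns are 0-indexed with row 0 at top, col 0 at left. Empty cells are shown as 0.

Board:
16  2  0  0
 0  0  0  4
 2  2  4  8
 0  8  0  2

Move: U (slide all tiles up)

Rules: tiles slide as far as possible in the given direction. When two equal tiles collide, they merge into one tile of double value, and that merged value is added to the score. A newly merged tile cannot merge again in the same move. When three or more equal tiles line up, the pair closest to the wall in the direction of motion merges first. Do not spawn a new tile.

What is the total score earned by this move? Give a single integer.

Slide up:
col 0: [16, 0, 2, 0] -> [16, 2, 0, 0]  score +0 (running 0)
col 1: [2, 0, 2, 8] -> [4, 8, 0, 0]  score +4 (running 4)
col 2: [0, 0, 4, 0] -> [4, 0, 0, 0]  score +0 (running 4)
col 3: [0, 4, 8, 2] -> [4, 8, 2, 0]  score +0 (running 4)
Board after move:
16  4  4  4
 2  8  0  8
 0  0  0  2
 0  0  0  0

Answer: 4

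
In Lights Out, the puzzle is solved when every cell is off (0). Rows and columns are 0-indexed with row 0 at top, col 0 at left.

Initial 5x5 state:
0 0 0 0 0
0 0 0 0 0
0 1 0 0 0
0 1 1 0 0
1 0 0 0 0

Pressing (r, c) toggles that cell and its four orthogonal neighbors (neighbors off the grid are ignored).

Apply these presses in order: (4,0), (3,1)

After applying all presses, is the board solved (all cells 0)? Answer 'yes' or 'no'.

Answer: yes

Derivation:
After press 1 at (4,0):
0 0 0 0 0
0 0 0 0 0
0 1 0 0 0
1 1 1 0 0
0 1 0 0 0

After press 2 at (3,1):
0 0 0 0 0
0 0 0 0 0
0 0 0 0 0
0 0 0 0 0
0 0 0 0 0

Lights still on: 0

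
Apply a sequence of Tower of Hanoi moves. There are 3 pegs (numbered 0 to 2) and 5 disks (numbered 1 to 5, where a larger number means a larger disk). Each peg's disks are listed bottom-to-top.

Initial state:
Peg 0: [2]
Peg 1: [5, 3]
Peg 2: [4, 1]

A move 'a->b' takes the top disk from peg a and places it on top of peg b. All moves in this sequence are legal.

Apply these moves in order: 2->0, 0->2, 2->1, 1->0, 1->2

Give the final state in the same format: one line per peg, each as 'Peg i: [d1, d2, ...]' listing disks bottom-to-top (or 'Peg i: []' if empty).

After move 1 (2->0):
Peg 0: [2, 1]
Peg 1: [5, 3]
Peg 2: [4]

After move 2 (0->2):
Peg 0: [2]
Peg 1: [5, 3]
Peg 2: [4, 1]

After move 3 (2->1):
Peg 0: [2]
Peg 1: [5, 3, 1]
Peg 2: [4]

After move 4 (1->0):
Peg 0: [2, 1]
Peg 1: [5, 3]
Peg 2: [4]

After move 5 (1->2):
Peg 0: [2, 1]
Peg 1: [5]
Peg 2: [4, 3]

Answer: Peg 0: [2, 1]
Peg 1: [5]
Peg 2: [4, 3]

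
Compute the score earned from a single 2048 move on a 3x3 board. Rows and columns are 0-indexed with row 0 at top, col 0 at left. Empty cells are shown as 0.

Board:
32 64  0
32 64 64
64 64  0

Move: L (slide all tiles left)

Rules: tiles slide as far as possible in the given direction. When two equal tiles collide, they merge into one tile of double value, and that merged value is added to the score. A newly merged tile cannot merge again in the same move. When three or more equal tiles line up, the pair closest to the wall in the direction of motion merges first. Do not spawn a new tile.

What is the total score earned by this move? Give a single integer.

Slide left:
row 0: [32, 64, 0] -> [32, 64, 0]  score +0 (running 0)
row 1: [32, 64, 64] -> [32, 128, 0]  score +128 (running 128)
row 2: [64, 64, 0] -> [128, 0, 0]  score +128 (running 256)
Board after move:
 32  64   0
 32 128   0
128   0   0

Answer: 256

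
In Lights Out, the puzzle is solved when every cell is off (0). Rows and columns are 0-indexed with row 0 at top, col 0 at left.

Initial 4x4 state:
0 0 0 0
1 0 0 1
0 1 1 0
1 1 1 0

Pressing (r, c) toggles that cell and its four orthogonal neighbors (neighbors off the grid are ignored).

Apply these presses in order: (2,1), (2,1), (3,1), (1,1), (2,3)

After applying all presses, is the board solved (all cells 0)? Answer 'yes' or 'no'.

After press 1 at (2,1):
0 0 0 0
1 1 0 1
1 0 0 0
1 0 1 0

After press 2 at (2,1):
0 0 0 0
1 0 0 1
0 1 1 0
1 1 1 0

After press 3 at (3,1):
0 0 0 0
1 0 0 1
0 0 1 0
0 0 0 0

After press 4 at (1,1):
0 1 0 0
0 1 1 1
0 1 1 0
0 0 0 0

After press 5 at (2,3):
0 1 0 0
0 1 1 0
0 1 0 1
0 0 0 1

Lights still on: 6

Answer: no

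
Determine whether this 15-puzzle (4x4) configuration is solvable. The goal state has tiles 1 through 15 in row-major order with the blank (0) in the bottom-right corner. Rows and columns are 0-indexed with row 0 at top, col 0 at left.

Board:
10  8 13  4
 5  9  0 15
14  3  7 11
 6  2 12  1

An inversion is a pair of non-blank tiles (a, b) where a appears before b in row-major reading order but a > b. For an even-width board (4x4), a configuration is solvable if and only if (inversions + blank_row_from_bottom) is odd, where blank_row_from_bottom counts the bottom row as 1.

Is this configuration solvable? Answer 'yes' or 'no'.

Answer: yes

Derivation:
Inversions: 64
Blank is in row 1 (0-indexed from top), which is row 3 counting from the bottom (bottom = 1).
64 + 3 = 67, which is odd, so the puzzle is solvable.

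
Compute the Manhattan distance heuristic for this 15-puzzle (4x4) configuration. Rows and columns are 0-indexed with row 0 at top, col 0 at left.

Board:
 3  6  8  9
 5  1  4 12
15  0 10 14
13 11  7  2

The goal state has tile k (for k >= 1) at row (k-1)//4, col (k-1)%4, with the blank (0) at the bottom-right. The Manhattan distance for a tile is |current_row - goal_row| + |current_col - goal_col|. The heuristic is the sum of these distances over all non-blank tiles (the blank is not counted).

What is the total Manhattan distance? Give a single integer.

Answer: 31

Derivation:
Tile 3: at (0,0), goal (0,2), distance |0-0|+|0-2| = 2
Tile 6: at (0,1), goal (1,1), distance |0-1|+|1-1| = 1
Tile 8: at (0,2), goal (1,3), distance |0-1|+|2-3| = 2
Tile 9: at (0,3), goal (2,0), distance |0-2|+|3-0| = 5
Tile 5: at (1,0), goal (1,0), distance |1-1|+|0-0| = 0
Tile 1: at (1,1), goal (0,0), distance |1-0|+|1-0| = 2
Tile 4: at (1,2), goal (0,3), distance |1-0|+|2-3| = 2
Tile 12: at (1,3), goal (2,3), distance |1-2|+|3-3| = 1
Tile 15: at (2,0), goal (3,2), distance |2-3|+|0-2| = 3
Tile 10: at (2,2), goal (2,1), distance |2-2|+|2-1| = 1
Tile 14: at (2,3), goal (3,1), distance |2-3|+|3-1| = 3
Tile 13: at (3,0), goal (3,0), distance |3-3|+|0-0| = 0
Tile 11: at (3,1), goal (2,2), distance |3-2|+|1-2| = 2
Tile 7: at (3,2), goal (1,2), distance |3-1|+|2-2| = 2
Tile 2: at (3,3), goal (0,1), distance |3-0|+|3-1| = 5
Sum: 2 + 1 + 2 + 5 + 0 + 2 + 2 + 1 + 3 + 1 + 3 + 0 + 2 + 2 + 5 = 31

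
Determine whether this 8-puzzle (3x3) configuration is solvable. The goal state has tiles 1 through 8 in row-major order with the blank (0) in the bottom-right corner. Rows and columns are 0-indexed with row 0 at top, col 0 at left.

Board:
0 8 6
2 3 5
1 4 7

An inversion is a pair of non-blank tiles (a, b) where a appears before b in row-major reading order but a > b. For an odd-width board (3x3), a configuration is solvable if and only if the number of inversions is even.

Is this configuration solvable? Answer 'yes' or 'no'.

Inversions (pairs i<j in row-major order where tile[i] > tile[j] > 0): 16
16 is even, so the puzzle is solvable.

Answer: yes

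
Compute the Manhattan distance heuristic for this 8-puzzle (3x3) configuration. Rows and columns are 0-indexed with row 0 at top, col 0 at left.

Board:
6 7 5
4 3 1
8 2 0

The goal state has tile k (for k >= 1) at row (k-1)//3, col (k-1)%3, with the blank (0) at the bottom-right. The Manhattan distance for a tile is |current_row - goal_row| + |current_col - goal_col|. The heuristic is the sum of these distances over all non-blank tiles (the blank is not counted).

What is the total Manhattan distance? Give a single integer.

Tile 6: at (0,0), goal (1,2), distance |0-1|+|0-2| = 3
Tile 7: at (0,1), goal (2,0), distance |0-2|+|1-0| = 3
Tile 5: at (0,2), goal (1,1), distance |0-1|+|2-1| = 2
Tile 4: at (1,0), goal (1,0), distance |1-1|+|0-0| = 0
Tile 3: at (1,1), goal (0,2), distance |1-0|+|1-2| = 2
Tile 1: at (1,2), goal (0,0), distance |1-0|+|2-0| = 3
Tile 8: at (2,0), goal (2,1), distance |2-2|+|0-1| = 1
Tile 2: at (2,1), goal (0,1), distance |2-0|+|1-1| = 2
Sum: 3 + 3 + 2 + 0 + 2 + 3 + 1 + 2 = 16

Answer: 16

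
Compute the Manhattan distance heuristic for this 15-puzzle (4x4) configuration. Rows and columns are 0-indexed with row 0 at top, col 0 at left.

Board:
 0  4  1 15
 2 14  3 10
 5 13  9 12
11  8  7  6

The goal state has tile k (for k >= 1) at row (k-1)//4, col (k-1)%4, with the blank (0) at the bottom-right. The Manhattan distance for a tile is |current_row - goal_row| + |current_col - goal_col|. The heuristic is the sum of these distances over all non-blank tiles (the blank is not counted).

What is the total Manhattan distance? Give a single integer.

Answer: 34

Derivation:
Tile 4: at (0,1), goal (0,3), distance |0-0|+|1-3| = 2
Tile 1: at (0,2), goal (0,0), distance |0-0|+|2-0| = 2
Tile 15: at (0,3), goal (3,2), distance |0-3|+|3-2| = 4
Tile 2: at (1,0), goal (0,1), distance |1-0|+|0-1| = 2
Tile 14: at (1,1), goal (3,1), distance |1-3|+|1-1| = 2
Tile 3: at (1,2), goal (0,2), distance |1-0|+|2-2| = 1
Tile 10: at (1,3), goal (2,1), distance |1-2|+|3-1| = 3
Tile 5: at (2,0), goal (1,0), distance |2-1|+|0-0| = 1
Tile 13: at (2,1), goal (3,0), distance |2-3|+|1-0| = 2
Tile 9: at (2,2), goal (2,0), distance |2-2|+|2-0| = 2
Tile 12: at (2,3), goal (2,3), distance |2-2|+|3-3| = 0
Tile 11: at (3,0), goal (2,2), distance |3-2|+|0-2| = 3
Tile 8: at (3,1), goal (1,3), distance |3-1|+|1-3| = 4
Tile 7: at (3,2), goal (1,2), distance |3-1|+|2-2| = 2
Tile 6: at (3,3), goal (1,1), distance |3-1|+|3-1| = 4
Sum: 2 + 2 + 4 + 2 + 2 + 1 + 3 + 1 + 2 + 2 + 0 + 3 + 4 + 2 + 4 = 34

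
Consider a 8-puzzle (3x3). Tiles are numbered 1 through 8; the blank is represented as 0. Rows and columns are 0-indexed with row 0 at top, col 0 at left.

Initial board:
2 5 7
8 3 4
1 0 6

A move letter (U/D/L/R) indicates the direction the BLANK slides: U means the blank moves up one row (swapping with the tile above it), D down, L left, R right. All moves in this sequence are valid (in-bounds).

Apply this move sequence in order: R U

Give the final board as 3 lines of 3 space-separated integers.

After move 1 (R):
2 5 7
8 3 4
1 6 0

After move 2 (U):
2 5 7
8 3 0
1 6 4

Answer: 2 5 7
8 3 0
1 6 4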